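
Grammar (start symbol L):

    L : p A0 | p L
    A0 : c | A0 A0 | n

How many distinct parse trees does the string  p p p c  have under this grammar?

1

Parse trees for p p p c:
  [L p [L p [L p [A0 c]]]]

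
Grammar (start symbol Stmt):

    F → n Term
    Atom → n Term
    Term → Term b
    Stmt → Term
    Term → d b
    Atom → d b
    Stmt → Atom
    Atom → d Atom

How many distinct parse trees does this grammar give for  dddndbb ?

1

Parse trees for dddndbb:
  [Stmt [Atom d [Atom d [Atom d [Atom n [Term [Term d b] b]]]]]]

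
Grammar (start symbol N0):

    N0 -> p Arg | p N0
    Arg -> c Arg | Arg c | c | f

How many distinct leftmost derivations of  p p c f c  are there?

Parse trees for p p c f c:
  [N0 p [N0 p [Arg c [Arg [Arg f] c]]]]
  [N0 p [N0 p [Arg [Arg c [Arg f]] c]]]

2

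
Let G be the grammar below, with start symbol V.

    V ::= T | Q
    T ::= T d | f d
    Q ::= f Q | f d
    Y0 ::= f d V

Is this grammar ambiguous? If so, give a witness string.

Ambiguous

Witness: f d

Derivation 1: V ⇒ T ⇒ f d
Derivation 2: V ⇒ Q ⇒ f d

Two distinct leftmost derivations for the same string.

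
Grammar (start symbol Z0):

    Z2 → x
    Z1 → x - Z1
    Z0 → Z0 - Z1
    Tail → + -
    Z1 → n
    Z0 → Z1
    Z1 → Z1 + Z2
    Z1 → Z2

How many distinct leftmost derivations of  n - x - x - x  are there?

4

Parse trees for n - x - x - x:
  [Z0 [Z0 [Z1 n]] - [Z1 x - [Z1 x - [Z1 [Z2 x]]]]]
  [Z0 [Z0 [Z0 [Z1 n]] - [Z1 [Z2 x]]] - [Z1 x - [Z1 [Z2 x]]]]
  [Z0 [Z0 [Z0 [Z1 n]] - [Z1 x - [Z1 [Z2 x]]]] - [Z1 [Z2 x]]]
  [Z0 [Z0 [Z0 [Z0 [Z1 n]] - [Z1 [Z2 x]]] - [Z1 [Z2 x]]] - [Z1 [Z2 x]]]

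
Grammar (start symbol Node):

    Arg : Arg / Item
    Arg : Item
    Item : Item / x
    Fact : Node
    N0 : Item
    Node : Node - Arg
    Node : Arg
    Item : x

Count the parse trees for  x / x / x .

4

Parse trees for x / x / x:
  [Node [Arg [Arg [Item x]] / [Item [Item x] / x]]]
  [Node [Arg [Arg [Arg [Item x]] / [Item x]] / [Item x]]]
  [Node [Arg [Arg [Item [Item x] / x]] / [Item x]]]
  [Node [Arg [Item [Item [Item x] / x] / x]]]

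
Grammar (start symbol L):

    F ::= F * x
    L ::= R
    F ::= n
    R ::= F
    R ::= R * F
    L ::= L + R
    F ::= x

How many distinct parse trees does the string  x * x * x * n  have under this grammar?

Parse trees for x * x * x * n:
  [L [R [R [F [F [F x] * x] * x]] * [F n]]]
  [L [R [R [R [F x]] * [F [F x] * x]] * [F n]]]
  [L [R [R [R [F [F x] * x]] * [F x]] * [F n]]]
  [L [R [R [R [R [F x]] * [F x]] * [F x]] * [F n]]]

4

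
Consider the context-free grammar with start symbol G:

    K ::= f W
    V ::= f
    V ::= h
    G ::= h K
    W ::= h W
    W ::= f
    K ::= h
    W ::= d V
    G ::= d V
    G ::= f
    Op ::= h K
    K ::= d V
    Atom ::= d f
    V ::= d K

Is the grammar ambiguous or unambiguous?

(Atom, Op are unreachable from G, so their rules don't affect L(G).) The reachable rules are right-linear with at most one rule per (nonterminal, next-terminal) pair. Each input token forces the next rule, so parsing is deterministic.

Unambiguous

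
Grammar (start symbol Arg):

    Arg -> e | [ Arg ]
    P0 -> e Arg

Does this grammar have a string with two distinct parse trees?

(P0 is unreachable from Arg, so its rules don't affect L(Arg).) L(Arg) is { openⁿ atom closeⁿ : n ≥ 0 }. The bracket depth fixes n, and the derivation is forced at every step.

Unambiguous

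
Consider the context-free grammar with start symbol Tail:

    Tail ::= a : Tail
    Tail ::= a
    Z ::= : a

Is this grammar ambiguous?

Unambiguous

Only Tail is reachable from Tail; ignoring the rest: Right-recursive list with a separator: after each atom, whether the separator follows determines the rule. One parse per string.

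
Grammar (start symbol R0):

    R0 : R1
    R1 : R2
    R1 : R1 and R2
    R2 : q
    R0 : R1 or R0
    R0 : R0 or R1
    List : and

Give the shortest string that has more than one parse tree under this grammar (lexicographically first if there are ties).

length 1: no string has ≥2 trees
length 3: q or q has 2 parse trees

Two derivations of q or q:
  R0 ⇒ R1 or R0 ⇒ R2 or R0 ⇒ q or R0 ⇒ q or R1 ⇒ q or R2 ⇒ q or q
  R0 ⇒ R0 or R1 ⇒ R1 or R1 ⇒ R2 or R1 ⇒ q or R1 ⇒ q or R2 ⇒ q or q

q or q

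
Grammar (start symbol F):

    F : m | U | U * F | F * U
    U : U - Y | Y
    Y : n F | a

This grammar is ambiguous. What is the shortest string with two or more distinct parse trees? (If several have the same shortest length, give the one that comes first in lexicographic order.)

length 1: no string has ≥2 trees
length 2: no string has ≥2 trees
length 3: a * a has 2 parse trees

Two derivations of a * a:
  F ⇒ U * F ⇒ Y * F ⇒ a * F ⇒ a * U ⇒ a * Y ⇒ a * a
  F ⇒ F * U ⇒ U * U ⇒ Y * U ⇒ a * U ⇒ a * Y ⇒ a * a

a * a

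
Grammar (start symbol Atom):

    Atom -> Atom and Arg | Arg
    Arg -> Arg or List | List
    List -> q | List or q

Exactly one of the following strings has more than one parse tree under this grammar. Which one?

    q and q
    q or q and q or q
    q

q or q and q or q

q and q: 1 tree
q or q and q or q: 4 trees
q: 1 tree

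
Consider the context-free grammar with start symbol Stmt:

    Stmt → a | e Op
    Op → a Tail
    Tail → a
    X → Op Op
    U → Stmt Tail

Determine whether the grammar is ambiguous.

(X, U are unreachable from Stmt, so their rules don't affect L(Stmt).) Restricted to the reachable nonterminals, every rule has the form A → t or A → t B, and no two rules for the same A share a first terminal. The grammar encodes a DFA — one run per string.

Unambiguous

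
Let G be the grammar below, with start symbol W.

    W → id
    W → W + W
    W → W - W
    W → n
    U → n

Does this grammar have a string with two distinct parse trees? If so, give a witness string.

Ambiguous

Witness: id + id + id

Derivation 1: W ⇒ W + W ⇒ id + W ⇒ id + W + W ⇒ id + id + W ⇒ id + id + id
Derivation 2: W ⇒ W + W ⇒ W + W + W ⇒ id + W + W ⇒ id + id + W ⇒ id + id + id

Two distinct leftmost derivations for the same string.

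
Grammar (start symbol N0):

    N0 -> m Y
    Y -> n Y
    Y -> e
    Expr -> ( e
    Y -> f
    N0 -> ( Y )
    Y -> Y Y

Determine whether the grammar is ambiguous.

Ambiguous

Witness: m e e e

Derivation 1: N0 ⇒ m Y ⇒ m Y Y ⇒ m e Y ⇒ m e Y Y ⇒ m e e Y ⇒ m e e e
Derivation 2: N0 ⇒ m Y ⇒ m Y Y ⇒ m Y Y Y ⇒ m e Y Y ⇒ m e e Y ⇒ m e e e

Two distinct leftmost derivations for the same string.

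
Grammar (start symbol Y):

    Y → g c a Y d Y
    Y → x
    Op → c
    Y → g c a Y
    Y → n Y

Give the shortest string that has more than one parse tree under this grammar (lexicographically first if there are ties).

g c a g c a x d x

length 1: no string has ≥2 trees
length 2: no string has ≥2 trees
length 3: no string has ≥2 trees
length 4: no string has ≥2 trees
length 5: no string has ≥2 trees
length 6: no string has ≥2 trees
length 7: no string has ≥2 trees
length 8: no string has ≥2 trees
length 9: g c a g c a x d x has 2 parse trees

Two derivations of g c a g c a x d x:
  Y ⇒ g c a Y d Y ⇒ g c a g c a Y d Y ⇒ g c a g c a x d Y ⇒ g c a g c a x d x
  Y ⇒ g c a Y ⇒ g c a g c a Y d Y ⇒ g c a g c a x d Y ⇒ g c a g c a x d x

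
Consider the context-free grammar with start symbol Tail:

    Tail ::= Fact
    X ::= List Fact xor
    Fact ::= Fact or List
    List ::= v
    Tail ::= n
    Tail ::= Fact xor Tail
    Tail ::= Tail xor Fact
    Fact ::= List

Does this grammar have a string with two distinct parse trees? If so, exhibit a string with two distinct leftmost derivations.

Ambiguous

Witness: v xor v

Derivation 1: Tail ⇒ Fact xor Tail ⇒ List xor Tail ⇒ v xor Tail ⇒ v xor Fact ⇒ v xor List ⇒ v xor v
Derivation 2: Tail ⇒ Tail xor Fact ⇒ Fact xor Fact ⇒ List xor Fact ⇒ v xor Fact ⇒ v xor List ⇒ v xor v

Two distinct leftmost derivations for the same string.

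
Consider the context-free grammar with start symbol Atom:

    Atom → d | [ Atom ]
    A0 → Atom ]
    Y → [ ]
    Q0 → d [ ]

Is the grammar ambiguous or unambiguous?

Unambiguous

(A0, Y, Q0 are unreachable from Atom, so their rules don't affect L(Atom).) Each string is a nest of matched brackets around a single atom. An opening bracket forces the recursive rule; an atom forces the base rule.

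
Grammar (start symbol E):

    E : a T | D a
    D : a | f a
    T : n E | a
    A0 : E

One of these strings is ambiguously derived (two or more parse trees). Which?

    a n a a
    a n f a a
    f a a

a n a a: 2 trees
a n f a a: 1 tree
f a a: 1 tree

a n a a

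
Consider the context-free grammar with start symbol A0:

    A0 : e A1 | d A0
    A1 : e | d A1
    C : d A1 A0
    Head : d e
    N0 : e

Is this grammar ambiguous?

Only A0, A1 are reachable from A0; ignoring the rest: Each reachable nonterminal has at most one production per leading terminal, and all productions are right-linear; the derivation is determined token-by-token.

Unambiguous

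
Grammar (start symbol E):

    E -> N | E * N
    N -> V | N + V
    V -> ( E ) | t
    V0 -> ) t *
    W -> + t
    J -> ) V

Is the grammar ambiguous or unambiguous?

Unambiguous

Only E, N, V are reachable from E; ignoring the rest: This is a standard precedence ladder (E over N over V), with each level left-recursive on its own operator ('*' at E, '+' at N). That structure is LR(1), hence unambiguous.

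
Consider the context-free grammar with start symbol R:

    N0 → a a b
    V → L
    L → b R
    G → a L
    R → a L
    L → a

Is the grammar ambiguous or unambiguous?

Unambiguous

Only R, L are reachable from R; ignoring the rest: The reachable rules are right-linear with at most one rule per (nonterminal, next-terminal) pair. Each input token forces the next rule, so parsing is deterministic.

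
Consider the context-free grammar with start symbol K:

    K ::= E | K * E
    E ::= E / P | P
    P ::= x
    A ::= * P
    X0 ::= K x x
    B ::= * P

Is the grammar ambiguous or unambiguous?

(A, X0, B are unreachable from K, so their rules don't affect L(K).) K → K * E | E  ;  E → E / P | P  — a left-associative chain with P at the bottom. Each string factors uniquely by precedence.

Unambiguous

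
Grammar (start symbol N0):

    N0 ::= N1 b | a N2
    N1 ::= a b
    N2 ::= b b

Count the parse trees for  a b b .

2

Parse trees for a b b:
  [N0 [N1 a b] b]
  [N0 a [N2 b b]]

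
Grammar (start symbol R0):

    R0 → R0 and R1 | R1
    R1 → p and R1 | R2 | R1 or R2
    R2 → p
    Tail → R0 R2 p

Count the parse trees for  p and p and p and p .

8

Parse trees for p and p and p and p:
  [R0 [R0 [R1 [R2 p]]] and [R1 p and [R1 p and [R1 [R2 p]]]]]
  [R0 [R0 [R0 [R1 [R2 p]]] and [R1 [R2 p]]] and [R1 p and [R1 [R2 p]]]]
  [R0 [R0 [R1 p and [R1 [R2 p]]]] and [R1 p and [R1 [R2 p]]]]
  [R0 [R0 [R0 [R1 [R2 p]]] and [R1 p and [R1 [R2 p]]]] and [R1 [R2 p]]]
  [R0 [R0 [R0 [R0 [R1 [R2 p]]] and [R1 [R2 p]]] and [R1 [R2 p]]] and [R1 [R2 p]]]
  [R0 [R0 [R0 [R1 p and [R1 [R2 p]]]] and [R1 [R2 p]]] and [R1 [R2 p]]]
  [R0 [R0 [R1 p and [R1 p and [R1 [R2 p]]]]] and [R1 [R2 p]]]
  [R0 [R1 p and [R1 p and [R1 p and [R1 [R2 p]]]]]]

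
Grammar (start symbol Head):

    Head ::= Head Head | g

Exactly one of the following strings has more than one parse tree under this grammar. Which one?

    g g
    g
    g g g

g g g

g g: 1 tree
g: 1 tree
g g g: 2 trees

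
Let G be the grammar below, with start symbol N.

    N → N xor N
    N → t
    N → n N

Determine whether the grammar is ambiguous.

Witness: n t xor t

Derivation 1: N ⇒ N xor N ⇒ n N xor N ⇒ n t xor N ⇒ n t xor t
Derivation 2: N ⇒ n N ⇒ n N xor N ⇒ n t xor N ⇒ n t xor t

Two distinct leftmost derivations for the same string.

Ambiguous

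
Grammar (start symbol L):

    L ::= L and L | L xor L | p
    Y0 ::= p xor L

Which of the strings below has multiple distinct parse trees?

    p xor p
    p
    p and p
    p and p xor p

p xor p: 1 tree
p: 1 tree
p and p: 1 tree
p and p xor p: 2 trees

p and p xor p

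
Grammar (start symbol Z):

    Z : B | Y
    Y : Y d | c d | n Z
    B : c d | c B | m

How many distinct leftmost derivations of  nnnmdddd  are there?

Parse trees for nnnmdddd (showing first 6 of 15):
  [Z [Y [Y [Y [Y [Y n [Z [Y n [Z [Y n [Z [B m]]]]]]] d] d] d] d]]
  [Z [Y [Y [Y [Y n [Z [Y [Y n [Z [Y n [Z [B m]]]]] d]]] d] d] d]]
  [Z [Y [Y [Y [Y n [Z [Y n [Z [Y [Y n [Z [B m]]] d]]]]] d] d] d]]
  [Z [Y [Y [Y n [Z [Y [Y [Y n [Z [Y n [Z [B m]]]]] d] d]]] d] d]]
  [Z [Y [Y [Y n [Z [Y [Y n [Z [Y [Y n [Z [B m]]] d]]] d]]] d] d]]
  [Z [Y [Y [Y n [Z [Y n [Z [Y [Y [Y n [Z [B m]]] d] d]]]]] d] d]]

15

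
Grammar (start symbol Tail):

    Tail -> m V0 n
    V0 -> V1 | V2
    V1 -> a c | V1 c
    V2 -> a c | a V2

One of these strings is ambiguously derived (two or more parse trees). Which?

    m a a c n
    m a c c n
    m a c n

m a c n

m a a c n: 1 tree
m a c c n: 1 tree
m a c n: 2 trees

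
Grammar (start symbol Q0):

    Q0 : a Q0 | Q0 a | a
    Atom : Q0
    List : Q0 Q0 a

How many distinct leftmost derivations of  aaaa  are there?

Parse trees for aaaa:
  [Q0 a [Q0 a [Q0 a [Q0 a]]]]
  [Q0 a [Q0 a [Q0 [Q0 a] a]]]
  [Q0 a [Q0 [Q0 a [Q0 a]] a]]
  [Q0 a [Q0 [Q0 [Q0 a] a] a]]
  [Q0 [Q0 a [Q0 a [Q0 a]]] a]
  [Q0 [Q0 a [Q0 [Q0 a] a]] a]
  [Q0 [Q0 [Q0 a [Q0 a]] a] a]
  [Q0 [Q0 [Q0 [Q0 a] a] a] a]

8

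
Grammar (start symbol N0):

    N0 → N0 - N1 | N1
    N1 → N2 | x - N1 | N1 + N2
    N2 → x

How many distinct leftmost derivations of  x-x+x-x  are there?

3

Parse trees for x-x+x-x:
  [N0 [N0 [N0 [N1 [N2 x]]] - [N1 [N1 [N2 x]] + [N2 x]]] - [N1 [N2 x]]]
  [N0 [N0 [N1 x - [N1 [N1 [N2 x]] + [N2 x]]]] - [N1 [N2 x]]]
  [N0 [N0 [N1 [N1 x - [N1 [N2 x]]] + [N2 x]]] - [N1 [N2 x]]]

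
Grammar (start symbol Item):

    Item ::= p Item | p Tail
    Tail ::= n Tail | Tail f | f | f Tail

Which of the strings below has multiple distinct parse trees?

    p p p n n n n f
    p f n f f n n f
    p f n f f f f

p p p n n n n f: 1 tree
p f n f f n n f: 1 tree
p f n f f f f: 26 trees

p f n f f f f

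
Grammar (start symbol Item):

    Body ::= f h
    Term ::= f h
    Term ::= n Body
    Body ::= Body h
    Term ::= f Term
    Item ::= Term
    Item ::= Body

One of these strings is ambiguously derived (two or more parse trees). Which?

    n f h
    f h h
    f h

f h

n f h: 1 tree
f h h: 1 tree
f h: 2 trees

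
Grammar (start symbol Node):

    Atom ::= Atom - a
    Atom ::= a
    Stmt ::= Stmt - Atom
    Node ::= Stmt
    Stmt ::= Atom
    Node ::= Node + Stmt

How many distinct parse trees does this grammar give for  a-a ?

Parse trees for a-a:
  [Node [Stmt [Stmt [Atom a]] - [Atom a]]]
  [Node [Stmt [Atom [Atom a] - a]]]

2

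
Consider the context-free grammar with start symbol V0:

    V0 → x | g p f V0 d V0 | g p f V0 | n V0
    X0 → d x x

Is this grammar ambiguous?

Witness: g p f g p f x d x

Derivation 1: V0 ⇒ g p f V0 d V0 ⇒ g p f g p f V0 d V0 ⇒ g p f g p f x d V0 ⇒ g p f g p f x d x
Derivation 2: V0 ⇒ g p f V0 ⇒ g p f g p f V0 d V0 ⇒ g p f g p f x d V0 ⇒ g p f g p f x d x

Two distinct leftmost derivations for the same string.

Ambiguous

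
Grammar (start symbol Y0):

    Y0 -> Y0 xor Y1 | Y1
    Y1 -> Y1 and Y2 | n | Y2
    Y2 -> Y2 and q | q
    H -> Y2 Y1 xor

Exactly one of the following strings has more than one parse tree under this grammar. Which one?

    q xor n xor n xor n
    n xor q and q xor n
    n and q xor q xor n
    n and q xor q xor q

n xor q and q xor n

q xor n xor n xor n: 1 tree
n xor q and q xor n: 2 trees
n and q xor q xor n: 1 tree
n and q xor q xor q: 1 tree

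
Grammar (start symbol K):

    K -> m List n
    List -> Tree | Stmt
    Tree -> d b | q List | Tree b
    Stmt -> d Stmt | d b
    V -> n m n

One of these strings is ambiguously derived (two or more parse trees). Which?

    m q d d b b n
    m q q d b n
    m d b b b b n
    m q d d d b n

m q d d b b n: 1 tree
m q q d b n: 2 trees
m d b b b b n: 1 tree
m q d d d b n: 1 tree

m q q d b n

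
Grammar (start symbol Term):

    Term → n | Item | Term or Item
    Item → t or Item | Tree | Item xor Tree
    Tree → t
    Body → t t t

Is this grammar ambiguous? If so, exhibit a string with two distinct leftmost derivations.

Witness: t or t

Derivation 1: Term ⇒ Item ⇒ t or Item ⇒ t or Tree ⇒ t or t
Derivation 2: Term ⇒ Term or Item ⇒ Item or Item ⇒ Tree or Item ⇒ t or Item ⇒ t or Tree ⇒ t or t

Two distinct leftmost derivations for the same string.

Ambiguous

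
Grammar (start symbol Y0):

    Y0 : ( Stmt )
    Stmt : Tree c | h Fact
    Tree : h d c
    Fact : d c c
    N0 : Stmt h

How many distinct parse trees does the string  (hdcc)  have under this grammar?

2

Parse trees for (hdcc):
  [Y0 ( [Stmt [Tree h d c] c] )]
  [Y0 ( [Stmt h [Fact d c c]] )]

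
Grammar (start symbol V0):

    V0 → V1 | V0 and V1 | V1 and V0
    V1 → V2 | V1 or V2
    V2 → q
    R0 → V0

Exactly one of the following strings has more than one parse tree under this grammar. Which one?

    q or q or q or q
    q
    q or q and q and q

q or q and q and q

q or q or q or q: 1 tree
q: 1 tree
q or q and q and q: 4 trees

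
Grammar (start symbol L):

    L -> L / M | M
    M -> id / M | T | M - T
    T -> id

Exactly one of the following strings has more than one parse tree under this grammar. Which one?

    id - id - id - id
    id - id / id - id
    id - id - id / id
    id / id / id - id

id / id / id - id

id - id - id - id: 1 tree
id - id / id - id: 1 tree
id - id - id / id: 1 tree
id / id / id - id: 7 trees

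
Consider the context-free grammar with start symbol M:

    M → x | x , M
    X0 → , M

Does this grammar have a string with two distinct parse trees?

Only M is reachable from M; ignoring the rest: The reachable grammar is A → atom sep A | atom. Each atom is followed by either the separator (recurse) or end-of-string (stop) — no choice point.

Unambiguous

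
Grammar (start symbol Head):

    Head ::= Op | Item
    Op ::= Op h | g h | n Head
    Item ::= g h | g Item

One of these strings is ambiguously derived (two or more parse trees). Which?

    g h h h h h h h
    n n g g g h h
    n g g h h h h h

g h h h h h h h: 1 tree
n n g g g h h: 2 trees
n g g h h h h h: 1 tree

n n g g g h h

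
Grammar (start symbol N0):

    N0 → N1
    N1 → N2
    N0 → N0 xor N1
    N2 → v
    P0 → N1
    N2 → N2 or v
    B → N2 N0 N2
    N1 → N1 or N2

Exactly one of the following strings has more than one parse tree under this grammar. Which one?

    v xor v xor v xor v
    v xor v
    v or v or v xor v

v xor v xor v xor v: 1 tree
v xor v: 1 tree
v or v or v xor v: 4 trees

v or v or v xor v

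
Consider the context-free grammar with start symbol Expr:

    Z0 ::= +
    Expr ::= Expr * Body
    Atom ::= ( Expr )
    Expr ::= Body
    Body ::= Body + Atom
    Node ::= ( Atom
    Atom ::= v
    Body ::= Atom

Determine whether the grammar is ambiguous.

Unambiguous

Only Expr, Body, Atom are reachable from Expr; ignoring the rest: This is a standard precedence ladder (Expr over Body over Atom), with each level left-recursive on its own operator ('*' at Expr, '+' at Body). That structure is LR(1), hence unambiguous.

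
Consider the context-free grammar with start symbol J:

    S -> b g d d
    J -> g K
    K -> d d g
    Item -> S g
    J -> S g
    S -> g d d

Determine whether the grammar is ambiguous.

Ambiguous

Witness: g d d g

Derivation 1: J ⇒ g K ⇒ g d d g
Derivation 2: J ⇒ S g ⇒ g d d g

Two distinct leftmost derivations for the same string.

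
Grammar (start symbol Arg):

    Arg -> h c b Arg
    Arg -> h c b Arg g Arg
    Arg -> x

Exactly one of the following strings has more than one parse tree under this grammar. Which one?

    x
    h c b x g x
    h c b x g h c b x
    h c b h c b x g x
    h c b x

h c b h c b x g x

x: 1 tree
h c b x g x: 1 tree
h c b x g h c b x: 1 tree
h c b h c b x g x: 2 trees
h c b x: 1 tree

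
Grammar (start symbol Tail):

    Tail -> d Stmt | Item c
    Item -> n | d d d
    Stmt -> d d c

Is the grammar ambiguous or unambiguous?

Witness: d d d c

Derivation 1: Tail ⇒ d Stmt ⇒ d d d c
Derivation 2: Tail ⇒ Item c ⇒ d d d c

Two distinct leftmost derivations for the same string.

Ambiguous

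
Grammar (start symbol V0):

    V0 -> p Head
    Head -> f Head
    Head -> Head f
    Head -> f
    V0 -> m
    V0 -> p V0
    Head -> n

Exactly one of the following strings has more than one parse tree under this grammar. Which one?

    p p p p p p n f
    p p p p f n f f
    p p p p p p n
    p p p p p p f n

p p p p p p n f: 1 tree
p p p p f n f f: 3 trees
p p p p p p n: 1 tree
p p p p p p f n: 1 tree

p p p p f n f f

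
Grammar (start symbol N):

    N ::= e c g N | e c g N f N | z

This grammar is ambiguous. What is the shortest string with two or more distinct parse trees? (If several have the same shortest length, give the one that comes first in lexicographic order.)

e c g e c g z f z

length 1: no string has ≥2 trees
length 4: no string has ≥2 trees
length 6: no string has ≥2 trees
length 7: no string has ≥2 trees
length 9: e c g e c g z f z has 2 parse trees

Two derivations of e c g e c g z f z:
  N ⇒ e c g N ⇒ e c g e c g N f N ⇒ e c g e c g z f N ⇒ e c g e c g z f z
  N ⇒ e c g N f N ⇒ e c g e c g N f N ⇒ e c g e c g z f N ⇒ e c g e c g z f z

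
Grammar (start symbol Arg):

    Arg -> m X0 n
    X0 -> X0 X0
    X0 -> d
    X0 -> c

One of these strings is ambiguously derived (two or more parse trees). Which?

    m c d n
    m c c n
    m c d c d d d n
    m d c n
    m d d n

m c d n: 1 tree
m c c n: 1 tree
m c d c d d d n: 42 trees
m d c n: 1 tree
m d d n: 1 tree

m c d c d d d n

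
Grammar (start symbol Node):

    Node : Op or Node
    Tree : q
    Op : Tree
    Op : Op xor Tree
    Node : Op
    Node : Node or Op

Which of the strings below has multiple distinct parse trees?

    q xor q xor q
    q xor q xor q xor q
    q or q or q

q xor q xor q: 1 tree
q xor q xor q xor q: 1 tree
q or q or q: 4 trees

q or q or q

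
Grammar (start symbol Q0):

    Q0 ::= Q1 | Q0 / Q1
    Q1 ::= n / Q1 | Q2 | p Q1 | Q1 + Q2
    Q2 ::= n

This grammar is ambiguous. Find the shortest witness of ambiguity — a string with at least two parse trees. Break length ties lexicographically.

n / n

length 1: no string has ≥2 trees
length 2: no string has ≥2 trees
length 3: n / n has 2 parse trees

Two derivations of n / n:
  Q0 ⇒ Q1 ⇒ n / Q1 ⇒ n / Q2 ⇒ n / n
  Q0 ⇒ Q0 / Q1 ⇒ Q1 / Q1 ⇒ Q2 / Q1 ⇒ n / Q1 ⇒ n / Q2 ⇒ n / n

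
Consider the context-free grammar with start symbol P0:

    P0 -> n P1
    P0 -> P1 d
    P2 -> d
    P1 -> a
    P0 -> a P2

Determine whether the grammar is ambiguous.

Witness: a d

Derivation 1: P0 ⇒ P1 d ⇒ a d
Derivation 2: P0 ⇒ a P2 ⇒ a d

Two distinct leftmost derivations for the same string.

Ambiguous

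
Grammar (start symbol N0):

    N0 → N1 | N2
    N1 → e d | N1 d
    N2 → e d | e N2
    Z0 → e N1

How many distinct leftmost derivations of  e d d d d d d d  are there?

Parse trees for e d d d d d d d:
  [N0 [N1 [N1 [N1 [N1 [N1 [N1 [N1 e d] d] d] d] d] d] d]]

1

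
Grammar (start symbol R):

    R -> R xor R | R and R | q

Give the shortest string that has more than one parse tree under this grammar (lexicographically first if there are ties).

q and q and q

length 1: no string has ≥2 trees
length 3: no string has ≥2 trees
length 5: q and q and q has 2 parse trees

Two derivations of q and q and q:
  R ⇒ R and R ⇒ R and R and R ⇒ q and R and R ⇒ q and q and R ⇒ q and q and q
  R ⇒ R and R ⇒ q and R ⇒ q and R and R ⇒ q and q and R ⇒ q and q and q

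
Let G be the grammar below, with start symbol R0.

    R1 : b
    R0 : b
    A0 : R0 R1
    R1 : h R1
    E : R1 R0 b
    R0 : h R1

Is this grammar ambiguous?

Only R0, R1 are reachable from R0; ignoring the rest: The reachable rules are right-linear with at most one rule per (nonterminal, next-terminal) pair. Each input token forces the next rule, so parsing is deterministic.

Unambiguous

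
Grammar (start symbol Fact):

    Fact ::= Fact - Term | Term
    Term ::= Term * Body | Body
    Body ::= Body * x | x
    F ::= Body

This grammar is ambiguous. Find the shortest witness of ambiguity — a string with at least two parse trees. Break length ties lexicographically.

x * x

length 1: no string has ≥2 trees
length 3: x * x has 2 parse trees

Two derivations of x * x:
  Fact ⇒ Term ⇒ Term * Body ⇒ Body * Body ⇒ x * Body ⇒ x * x
  Fact ⇒ Term ⇒ Body ⇒ Body * x ⇒ x * x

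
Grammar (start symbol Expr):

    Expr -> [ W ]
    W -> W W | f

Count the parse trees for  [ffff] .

Parse trees for [ffff]:
  [Expr [ [W [W f] [W [W f] [W [W f] [W f]]]] ]]
  [Expr [ [W [W f] [W [W [W f] [W f]] [W f]]] ]]
  [Expr [ [W [W [W f] [W f]] [W [W f] [W f]]] ]]
  [Expr [ [W [W [W f] [W [W f] [W f]]] [W f]] ]]
  [Expr [ [W [W [W [W f] [W f]] [W f]] [W f]] ]]

5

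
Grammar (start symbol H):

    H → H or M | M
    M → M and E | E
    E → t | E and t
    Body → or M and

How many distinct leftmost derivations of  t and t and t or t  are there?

Parse trees for t and t and t or t:
  [H [H [M [M [E t]] and [E [E t] and t]]] or [M [E t]]]
  [H [H [M [M [M [E t]] and [E t]] and [E t]]] or [M [E t]]]
  [H [H [M [M [E [E t] and t]] and [E t]]] or [M [E t]]]
  [H [H [M [E [E [E t] and t] and t]]] or [M [E t]]]

4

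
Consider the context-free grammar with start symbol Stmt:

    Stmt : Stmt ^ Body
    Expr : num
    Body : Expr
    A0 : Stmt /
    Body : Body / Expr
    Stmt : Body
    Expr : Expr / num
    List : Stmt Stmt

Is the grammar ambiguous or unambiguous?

Witness: num / num

Derivation 1: Stmt ⇒ Body ⇒ Expr ⇒ Expr / num ⇒ num / num
Derivation 2: Stmt ⇒ Body ⇒ Body / Expr ⇒ Expr / Expr ⇒ num / Expr ⇒ num / num

Two distinct leftmost derivations for the same string.

Ambiguous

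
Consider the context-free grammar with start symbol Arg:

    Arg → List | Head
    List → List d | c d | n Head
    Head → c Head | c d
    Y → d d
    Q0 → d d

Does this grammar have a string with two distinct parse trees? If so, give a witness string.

Witness: c d

Derivation 1: Arg ⇒ List ⇒ c d
Derivation 2: Arg ⇒ Head ⇒ c d

Two distinct leftmost derivations for the same string.

Ambiguous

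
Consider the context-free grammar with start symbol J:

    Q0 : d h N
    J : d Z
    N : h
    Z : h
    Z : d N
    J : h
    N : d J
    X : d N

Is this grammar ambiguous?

Only J, Z, N are reachable from J; ignoring the rest: The reachable rules are right-linear with at most one rule per (nonterminal, next-terminal) pair. Each input token forces the next rule, so parsing is deterministic.

Unambiguous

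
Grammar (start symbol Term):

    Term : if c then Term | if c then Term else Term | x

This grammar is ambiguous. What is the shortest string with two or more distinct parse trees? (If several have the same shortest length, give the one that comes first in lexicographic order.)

if c then if c then x else x

length 1: no string has ≥2 trees
length 4: no string has ≥2 trees
length 6: no string has ≥2 trees
length 7: no string has ≥2 trees
length 9: if c then if c then x else x has 2 parse trees

Two derivations of if c then if c then x else x:
  Term ⇒ if c then Term ⇒ if c then if c then Term else Term ⇒ if c then if c then x else Term ⇒ if c then if c then x else x
  Term ⇒ if c then Term else Term ⇒ if c then if c then Term else Term ⇒ if c then if c then x else Term ⇒ if c then if c then x else x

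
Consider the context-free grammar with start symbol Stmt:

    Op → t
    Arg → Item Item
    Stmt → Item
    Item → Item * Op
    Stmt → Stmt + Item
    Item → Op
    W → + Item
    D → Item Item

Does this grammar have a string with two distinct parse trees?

Unambiguous

(W, D, Arg are unreachable from Stmt, so their rules don't affect L(Stmt).) This is a standard precedence ladder (Stmt over Item over Op), with each level left-recursive on its own operator ('+' at Stmt, '*' at Item). That structure is LR(1), hence unambiguous.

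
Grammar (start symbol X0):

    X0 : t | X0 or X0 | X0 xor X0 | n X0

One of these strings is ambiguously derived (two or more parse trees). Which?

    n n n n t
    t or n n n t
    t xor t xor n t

t xor t xor n t

n n n n t: 1 tree
t or n n n t: 1 tree
t xor t xor n t: 2 trees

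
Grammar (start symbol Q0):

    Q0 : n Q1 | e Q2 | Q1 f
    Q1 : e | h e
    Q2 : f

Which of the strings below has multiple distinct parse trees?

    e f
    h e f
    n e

e f

e f: 2 trees
h e f: 1 tree
n e: 1 tree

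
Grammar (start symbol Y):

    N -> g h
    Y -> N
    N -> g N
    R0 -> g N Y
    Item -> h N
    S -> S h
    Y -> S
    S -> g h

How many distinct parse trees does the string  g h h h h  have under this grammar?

Parse trees for g h h h h:
  [Y [S [S [S [S g h] h] h] h]]

1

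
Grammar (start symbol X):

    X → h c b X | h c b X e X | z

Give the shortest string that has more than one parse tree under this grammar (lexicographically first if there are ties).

h c b h c b z e z

length 1: no string has ≥2 trees
length 4: no string has ≥2 trees
length 6: no string has ≥2 trees
length 7: no string has ≥2 trees
length 9: h c b h c b z e z has 2 parse trees

Two derivations of h c b h c b z e z:
  X ⇒ h c b X ⇒ h c b h c b X e X ⇒ h c b h c b z e X ⇒ h c b h c b z e z
  X ⇒ h c b X e X ⇒ h c b h c b X e X ⇒ h c b h c b z e X ⇒ h c b h c b z e z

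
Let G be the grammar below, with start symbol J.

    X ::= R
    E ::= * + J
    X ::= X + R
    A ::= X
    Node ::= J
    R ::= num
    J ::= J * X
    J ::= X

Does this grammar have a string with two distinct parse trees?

Only J, X, R are reachable from J; ignoring the rest: This is a standard precedence ladder (J over X over R), with each level left-recursive on its own operator ('*' at J, '+' at X). That structure is LR(1), hence unambiguous.

Unambiguous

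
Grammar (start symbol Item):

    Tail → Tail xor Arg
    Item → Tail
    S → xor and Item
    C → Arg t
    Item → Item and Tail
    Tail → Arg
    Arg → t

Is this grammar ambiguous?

Only Item, Tail, Arg are reachable from Item; ignoring the rest: The grammar is stratified — Item handles 'and' (left-recursive), Tail handles 'xor', Arg atoms. Each operator has a fixed associativity and precedence level, so every string has one parse.

Unambiguous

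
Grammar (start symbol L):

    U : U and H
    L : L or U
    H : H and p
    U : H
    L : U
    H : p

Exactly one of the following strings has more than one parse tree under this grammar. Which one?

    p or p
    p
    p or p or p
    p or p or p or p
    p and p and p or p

p or p: 1 tree
p: 1 tree
p or p or p: 1 tree
p or p or p or p: 1 tree
p and p and p or p: 4 trees

p and p and p or p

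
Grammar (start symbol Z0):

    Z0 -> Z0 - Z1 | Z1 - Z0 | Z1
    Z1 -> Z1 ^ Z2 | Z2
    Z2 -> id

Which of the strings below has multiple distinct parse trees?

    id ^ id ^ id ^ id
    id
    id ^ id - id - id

id ^ id - id - id

id ^ id ^ id ^ id: 1 tree
id: 1 tree
id ^ id - id - id: 4 trees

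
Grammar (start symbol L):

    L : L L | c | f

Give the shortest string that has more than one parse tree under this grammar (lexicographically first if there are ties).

c c c

length 1: no string has ≥2 trees
length 2: no string has ≥2 trees
length 3: c c c has 2 parse trees

Two derivations of c c c:
  L ⇒ L L ⇒ L L L ⇒ c L L ⇒ c c L ⇒ c c c
  L ⇒ L L ⇒ c L ⇒ c L L ⇒ c c L ⇒ c c c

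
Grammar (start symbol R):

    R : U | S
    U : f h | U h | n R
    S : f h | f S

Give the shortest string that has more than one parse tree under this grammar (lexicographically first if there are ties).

f h

length 2: f h has 2 parse trees

Two derivations of f h:
  R ⇒ U ⇒ f h
  R ⇒ S ⇒ f h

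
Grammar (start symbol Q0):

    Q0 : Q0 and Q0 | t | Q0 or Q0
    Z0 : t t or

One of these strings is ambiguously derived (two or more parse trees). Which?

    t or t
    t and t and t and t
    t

t and t and t and t

t or t: 1 tree
t and t and t and t: 5 trees
t: 1 tree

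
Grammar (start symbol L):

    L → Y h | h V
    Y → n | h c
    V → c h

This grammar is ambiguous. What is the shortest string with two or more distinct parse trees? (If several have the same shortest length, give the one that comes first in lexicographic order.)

length 2: no string has ≥2 trees
length 3: h c h has 2 parse trees

Two derivations of h c h:
  L ⇒ Y h ⇒ h c h
  L ⇒ h V ⇒ h c h

h c h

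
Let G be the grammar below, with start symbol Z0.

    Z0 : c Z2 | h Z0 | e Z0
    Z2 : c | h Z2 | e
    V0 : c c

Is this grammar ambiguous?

Unambiguous

(V0 is unreachable from Z0, so its rules don't affect L(Z0).) Restricted to the reachable nonterminals, every rule has the form A → t or A → t B, and no two rules for the same A share a first terminal. The grammar encodes a DFA — one run per string.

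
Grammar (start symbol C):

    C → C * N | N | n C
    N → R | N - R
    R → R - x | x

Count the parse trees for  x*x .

Parse trees for x*x:
  [C [C [N [R x]]] * [N [R x]]]

1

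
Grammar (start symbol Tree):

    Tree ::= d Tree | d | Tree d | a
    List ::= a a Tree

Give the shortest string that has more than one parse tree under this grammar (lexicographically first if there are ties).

length 1: no string has ≥2 trees
length 2: d d has 2 parse trees

Two derivations of d d:
  Tree ⇒ d Tree ⇒ d d
  Tree ⇒ Tree d ⇒ d d

d d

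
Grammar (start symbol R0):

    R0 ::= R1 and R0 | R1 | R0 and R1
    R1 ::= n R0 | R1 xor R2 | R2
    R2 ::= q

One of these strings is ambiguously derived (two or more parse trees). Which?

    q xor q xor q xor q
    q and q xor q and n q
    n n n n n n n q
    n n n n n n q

q and q xor q and n q

q xor q xor q xor q: 1 tree
q and q xor q and n q: 4 trees
n n n n n n n q: 1 tree
n n n n n n q: 1 tree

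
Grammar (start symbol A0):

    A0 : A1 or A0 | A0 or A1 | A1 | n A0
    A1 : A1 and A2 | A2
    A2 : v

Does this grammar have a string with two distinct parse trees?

Ambiguous

Witness: v or v

Derivation 1: A0 ⇒ A1 or A0 ⇒ A2 or A0 ⇒ v or A0 ⇒ v or A1 ⇒ v or A2 ⇒ v or v
Derivation 2: A0 ⇒ A0 or A1 ⇒ A1 or A1 ⇒ A2 or A1 ⇒ v or A1 ⇒ v or A2 ⇒ v or v

Two distinct leftmost derivations for the same string.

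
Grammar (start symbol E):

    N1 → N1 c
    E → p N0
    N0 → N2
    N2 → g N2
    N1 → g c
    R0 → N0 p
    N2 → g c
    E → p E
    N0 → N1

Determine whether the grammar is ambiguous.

Ambiguous

Witness: p g c

Derivation 1: E ⇒ p N0 ⇒ p N2 ⇒ p g c
Derivation 2: E ⇒ p N0 ⇒ p N1 ⇒ p g c

Two distinct leftmost derivations for the same string.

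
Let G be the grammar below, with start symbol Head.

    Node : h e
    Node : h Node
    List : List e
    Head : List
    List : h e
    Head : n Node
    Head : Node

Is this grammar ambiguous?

Ambiguous

Witness: h e

Derivation 1: Head ⇒ List ⇒ h e
Derivation 2: Head ⇒ Node ⇒ h e

Two distinct leftmost derivations for the same string.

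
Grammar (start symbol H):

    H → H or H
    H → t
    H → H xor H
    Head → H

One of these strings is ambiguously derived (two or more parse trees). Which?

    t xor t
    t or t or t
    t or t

t or t or t

t xor t: 1 tree
t or t or t: 2 trees
t or t: 1 tree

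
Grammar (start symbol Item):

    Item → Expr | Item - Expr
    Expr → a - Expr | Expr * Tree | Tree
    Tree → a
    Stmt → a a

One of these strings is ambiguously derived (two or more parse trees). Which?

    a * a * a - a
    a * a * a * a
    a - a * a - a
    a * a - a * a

a - a * a - a

a * a * a - a: 1 tree
a * a * a * a: 1 tree
a - a * a - a: 3 trees
a * a - a * a: 1 tree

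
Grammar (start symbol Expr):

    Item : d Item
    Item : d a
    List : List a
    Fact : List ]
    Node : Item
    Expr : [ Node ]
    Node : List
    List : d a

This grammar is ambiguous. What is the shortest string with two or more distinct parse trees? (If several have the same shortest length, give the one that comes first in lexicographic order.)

[ d a ]

length 4: [ d a ] has 2 parse trees

Two derivations of [ d a ]:
  Expr ⇒ [ Node ] ⇒ [ Item ] ⇒ [ d a ]
  Expr ⇒ [ Node ] ⇒ [ List ] ⇒ [ d a ]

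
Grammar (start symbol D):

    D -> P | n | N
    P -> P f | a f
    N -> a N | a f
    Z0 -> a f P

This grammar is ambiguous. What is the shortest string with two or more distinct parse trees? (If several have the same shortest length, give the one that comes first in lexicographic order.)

a f

length 1: no string has ≥2 trees
length 2: a f has 2 parse trees

Two derivations of a f:
  D ⇒ P ⇒ a f
  D ⇒ N ⇒ a f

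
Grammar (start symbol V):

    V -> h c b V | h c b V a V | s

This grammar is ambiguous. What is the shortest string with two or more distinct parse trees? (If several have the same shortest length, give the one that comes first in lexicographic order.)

length 1: no string has ≥2 trees
length 4: no string has ≥2 trees
length 6: no string has ≥2 trees
length 7: no string has ≥2 trees
length 9: h c b h c b s a s has 2 parse trees

Two derivations of h c b h c b s a s:
  V ⇒ h c b V ⇒ h c b h c b V a V ⇒ h c b h c b s a V ⇒ h c b h c b s a s
  V ⇒ h c b V a V ⇒ h c b h c b V a V ⇒ h c b h c b s a V ⇒ h c b h c b s a s

h c b h c b s a s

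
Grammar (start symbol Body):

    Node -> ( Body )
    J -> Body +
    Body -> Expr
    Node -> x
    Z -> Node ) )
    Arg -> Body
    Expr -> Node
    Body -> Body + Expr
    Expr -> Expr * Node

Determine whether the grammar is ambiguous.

(J, Arg, Z are unreachable from Body, so their rules don't affect L(Body).) This is a standard precedence ladder (Body over Expr over Node), with each level left-recursive on its own operator ('+' at Body, '*' at Expr). That structure is LR(1), hence unambiguous.

Unambiguous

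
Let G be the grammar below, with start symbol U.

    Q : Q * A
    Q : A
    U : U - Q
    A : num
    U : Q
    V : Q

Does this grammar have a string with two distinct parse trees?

Unambiguous

Only U, Q, A are reachable from U; ignoring the rest: This is a standard precedence ladder (U over Q over A), with each level left-recursive on its own operator ('-' at U, '*' at Q). That structure is LR(1), hence unambiguous.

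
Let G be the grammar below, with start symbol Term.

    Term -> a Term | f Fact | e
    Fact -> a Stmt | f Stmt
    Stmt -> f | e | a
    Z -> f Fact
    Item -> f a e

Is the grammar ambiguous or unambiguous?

Unambiguous

Only Term, Fact, Stmt are reachable from Term; ignoring the rest: Restricted to the reachable nonterminals, every rule has the form A → t or A → t B, and no two rules for the same A share a first terminal. The grammar encodes a DFA — one run per string.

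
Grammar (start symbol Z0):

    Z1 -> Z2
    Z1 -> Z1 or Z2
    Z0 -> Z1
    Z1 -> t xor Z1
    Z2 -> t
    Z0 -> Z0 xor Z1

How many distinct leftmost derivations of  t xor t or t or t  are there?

4

Parse trees for t xor t or t or t:
  [Z0 [Z1 [Z1 [Z1 t xor [Z1 [Z2 t]]] or [Z2 t]] or [Z2 t]]]
  [Z0 [Z1 [Z1 t xor [Z1 [Z1 [Z2 t]] or [Z2 t]]] or [Z2 t]]]
  [Z0 [Z1 t xor [Z1 [Z1 [Z1 [Z2 t]] or [Z2 t]] or [Z2 t]]]]
  [Z0 [Z0 [Z1 [Z2 t]]] xor [Z1 [Z1 [Z1 [Z2 t]] or [Z2 t]] or [Z2 t]]]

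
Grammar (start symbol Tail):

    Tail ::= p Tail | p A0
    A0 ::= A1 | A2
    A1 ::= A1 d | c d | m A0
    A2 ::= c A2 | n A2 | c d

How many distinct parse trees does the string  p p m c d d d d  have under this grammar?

Parse trees for p p m c d d d d:
  [Tail p [Tail p [A0 [A1 [A1 [A1 [A1 m [A0 [A1 c d]]] d] d] d]]]]
  [Tail p [Tail p [A0 [A1 [A1 [A1 [A1 m [A0 [A2 c d]]] d] d] d]]]]
  [Tail p [Tail p [A0 [A1 [A1 [A1 m [A0 [A1 [A1 c d] d]]] d] d]]]]
  [Tail p [Tail p [A0 [A1 [A1 m [A0 [A1 [A1 [A1 c d] d] d]]] d]]]]
  [Tail p [Tail p [A0 [A1 m [A0 [A1 [A1 [A1 [A1 c d] d] d] d]]]]]]

5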